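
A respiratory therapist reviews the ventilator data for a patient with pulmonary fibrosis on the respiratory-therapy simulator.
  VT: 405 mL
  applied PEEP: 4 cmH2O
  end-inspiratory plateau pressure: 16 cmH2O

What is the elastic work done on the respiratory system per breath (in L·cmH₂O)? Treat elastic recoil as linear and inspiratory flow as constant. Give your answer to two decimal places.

2.43

Elastic work ≈ ½ × (Pplat − PEEP) × Vt = 0.5 × (16 − 4) × 0.405 L = 0.5 × 12.0 × 0.405 = 2.43 L·cmH2O.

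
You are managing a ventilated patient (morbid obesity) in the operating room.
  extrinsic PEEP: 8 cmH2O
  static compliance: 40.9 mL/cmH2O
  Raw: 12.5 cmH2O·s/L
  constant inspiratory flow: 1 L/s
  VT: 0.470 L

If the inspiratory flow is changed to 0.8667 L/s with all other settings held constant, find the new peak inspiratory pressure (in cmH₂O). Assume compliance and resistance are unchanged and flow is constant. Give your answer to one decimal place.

30.3

PIP = Vt/C + R·V̇ + PEEP (constant-flow equation of motion).
Only the resistive term changes: ΔPIP = R × ΔV̇ = 12.5 × (0.8667 − 1) = 12.5 × -0.1333 = -1.666 cmH2O.
Original PIP = 470/40.9 + 12.5×1 + 8 = 31.991 cmH2O; new PIP = 31.991 + (-1.666) = 30.325 cmH2O.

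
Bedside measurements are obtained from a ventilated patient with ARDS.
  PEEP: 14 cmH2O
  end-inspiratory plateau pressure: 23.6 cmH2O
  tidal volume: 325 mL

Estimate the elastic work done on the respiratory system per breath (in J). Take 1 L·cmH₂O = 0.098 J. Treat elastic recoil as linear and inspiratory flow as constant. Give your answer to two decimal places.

Elastic work ≈ ½ × (Pplat − PEEP) × Vt = 0.5 × (23.6 − 14) × 0.325 L = 0.5 × 9.6 × 0.325 = 1.56 L·cmH2O.
× 0.098 J/(L·cmH2O) → 0.1529 J.

0.15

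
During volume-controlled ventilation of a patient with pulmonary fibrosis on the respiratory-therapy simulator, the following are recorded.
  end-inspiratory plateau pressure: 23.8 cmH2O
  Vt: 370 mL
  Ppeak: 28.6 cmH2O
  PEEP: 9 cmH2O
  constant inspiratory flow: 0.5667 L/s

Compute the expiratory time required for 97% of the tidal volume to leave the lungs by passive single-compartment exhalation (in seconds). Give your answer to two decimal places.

R = (PIP − Pplat)/V̇ = (28.6 − 23.8) / 0.5667 = 4.8/0.5667 = 8.47 cmH2O·s/L.
C = Vt/(Pplat − PEEP) = 370.0 / (23.8 − 9) = 370.0/14.8 = 25.0 mL/cmH2O.
τ = R × C = 8.47 × 0.025 L/cmH2O = 0.2118 s.
t = −τ·ln(1 − 0.97) = −0.2118·ln(0.03) = 0.7427 s.

0.74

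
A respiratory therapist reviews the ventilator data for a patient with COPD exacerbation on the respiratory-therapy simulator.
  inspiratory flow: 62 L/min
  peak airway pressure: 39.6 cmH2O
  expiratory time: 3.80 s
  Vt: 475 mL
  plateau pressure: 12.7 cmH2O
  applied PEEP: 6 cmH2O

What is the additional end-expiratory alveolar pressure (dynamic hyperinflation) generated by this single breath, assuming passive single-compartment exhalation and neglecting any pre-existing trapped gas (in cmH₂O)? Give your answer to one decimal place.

0.9

Flow: 62 L/min ÷ 60 = 1.0333 L/s.
R = (PIP − Pplat)/V̇ = (39.6 − 12.7) / 1.0333 = 26.9/1.0333 = 26.033 cmH2O·s/L.
C = Vt/(Pplat − PEEP) = 475.0 / (12.7 − 6) = 475.0/6.7 = 70.896 mL/cmH2O.
τ = R × C = 26.033 × 0.0709 L/cmH2O = 1.846 s.
Fraction remaining = e^(−Te/τ) = e^(−3.80/1.846) = 0.1276; trapped volume = 475.0 × 0.1276 = 60.61 mL.
Additional alveolar pressure from trapping ≈ V_trapped / C = 60.61 / 70.896 = 0.8549 cmH2O.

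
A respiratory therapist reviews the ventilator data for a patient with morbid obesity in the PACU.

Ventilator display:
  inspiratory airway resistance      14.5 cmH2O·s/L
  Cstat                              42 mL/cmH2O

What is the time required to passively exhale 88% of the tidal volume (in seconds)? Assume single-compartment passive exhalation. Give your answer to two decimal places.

τ = R × C = 14.5 × 42 mL/cmH2O = 14.5 × 0.042 L/cmH2O = 0.609 s.
Exhaled fraction f = 1 − e^(−t/τ) → t = −τ·ln(1 − f) = −0.609·ln(0.12) = 1.291 s.

1.29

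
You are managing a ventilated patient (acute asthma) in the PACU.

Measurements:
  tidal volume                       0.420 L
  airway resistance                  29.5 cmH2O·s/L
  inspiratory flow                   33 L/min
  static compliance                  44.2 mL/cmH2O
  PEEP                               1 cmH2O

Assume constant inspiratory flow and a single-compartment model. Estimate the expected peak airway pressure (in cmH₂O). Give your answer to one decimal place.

Flow: 33 L/min ÷ 60 = 0.55 L/s.
Equation of motion (constant flow): PIP = Vt/C + R·V̇ + PEEP.
PIP = 420/44.2 + 29.5×0.55 + 1 = 9.502 + 16.225 + 1 = 26.727 cmH2O.

26.7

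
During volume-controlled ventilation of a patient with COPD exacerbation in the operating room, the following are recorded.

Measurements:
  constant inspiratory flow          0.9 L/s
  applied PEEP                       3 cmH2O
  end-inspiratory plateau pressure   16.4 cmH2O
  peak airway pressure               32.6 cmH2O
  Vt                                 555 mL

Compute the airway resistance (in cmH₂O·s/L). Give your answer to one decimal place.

18.0

Raw = (PIP − Pplat) / flow = (32.6 − 16.4) / 0.9 = 16.2 / 0.9 = 18.0 cmH2O·s/L.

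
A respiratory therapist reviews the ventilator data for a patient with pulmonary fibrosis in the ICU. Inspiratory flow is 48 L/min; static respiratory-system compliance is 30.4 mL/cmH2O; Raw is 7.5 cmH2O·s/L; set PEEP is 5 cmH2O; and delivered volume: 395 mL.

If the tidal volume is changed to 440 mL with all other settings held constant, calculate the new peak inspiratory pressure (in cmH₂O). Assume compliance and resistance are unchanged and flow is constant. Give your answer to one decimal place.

Flow: 48 L/min ÷ 60 = 0.8 L/s.
PIP = Vt/C + R·V̇ + PEEP (constant-flow equation of motion).
Only the elastic term changes: ΔPIP = ΔVt / C = (440 − 395) / 30.4 = 1.48 cmH2O.
Original PIP = 395/30.4 + 7.5×0.8 + 5 = 23.993 cmH2O; new PIP = 23.993 + (1.48) = 25.473 cmH2O.

25.5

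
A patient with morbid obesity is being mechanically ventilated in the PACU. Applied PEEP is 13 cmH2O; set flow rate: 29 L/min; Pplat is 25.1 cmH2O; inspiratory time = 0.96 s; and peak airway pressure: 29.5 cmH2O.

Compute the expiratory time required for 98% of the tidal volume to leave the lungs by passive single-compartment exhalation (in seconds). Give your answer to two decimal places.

1.37

Flow: 29 L/min ÷ 60 = 0.4833 L/s.
Vt = flow × Ti = 0.4833 L/s × 0.96 s × 1000 mL/L = 463.97 mL.
R = (PIP − Pplat)/V̇ = (29.5 − 25.1) / 0.4833 = 4.4/0.4833 = 9.104 cmH2O·s/L.
C = Vt/(Pplat − PEEP) = 463.97 / (25.1 − 13) = 463.97/12.1 = 38.345 mL/cmH2O.
τ = R × C = 9.104 × 0.03835 L/cmH2O = 0.3491 s.
t = −τ·ln(1 − 0.98) = −0.3491·ln(0.02) = 1.366 s.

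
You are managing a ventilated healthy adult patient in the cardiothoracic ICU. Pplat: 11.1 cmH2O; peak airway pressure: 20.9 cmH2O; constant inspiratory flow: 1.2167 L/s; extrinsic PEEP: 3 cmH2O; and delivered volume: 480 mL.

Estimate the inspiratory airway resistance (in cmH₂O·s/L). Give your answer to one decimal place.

Raw = (PIP − Pplat) / flow = (20.9 − 11.1) / 1.2167 = 9.8 / 1.2167 = 8.055 cmH2O·s/L.

8.1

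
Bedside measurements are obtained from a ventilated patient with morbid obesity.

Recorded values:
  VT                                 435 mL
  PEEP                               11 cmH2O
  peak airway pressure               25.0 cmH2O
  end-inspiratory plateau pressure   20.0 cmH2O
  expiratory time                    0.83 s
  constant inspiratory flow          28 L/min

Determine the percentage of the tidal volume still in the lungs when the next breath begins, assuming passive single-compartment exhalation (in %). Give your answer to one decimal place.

Flow: 28 L/min ÷ 60 = 0.4667 L/s.
R = (PIP − Pplat)/V̇ = (25.0 − 20.0) / 0.4667 = 5.0/0.4667 = 10.714 cmH2O·s/L.
C = Vt/(Pplat − PEEP) = 435.0 / (20.0 − 11) = 435.0/9.0 = 48.333 mL/cmH2O.
τ = R × C = 10.714 × 0.04833 L/cmH2O = 0.5178 s.
Fraction remaining at end-expiration = e^(−Te/τ) = e^(−0.83/0.5178) = 0.2013 → 20.13%.

20.1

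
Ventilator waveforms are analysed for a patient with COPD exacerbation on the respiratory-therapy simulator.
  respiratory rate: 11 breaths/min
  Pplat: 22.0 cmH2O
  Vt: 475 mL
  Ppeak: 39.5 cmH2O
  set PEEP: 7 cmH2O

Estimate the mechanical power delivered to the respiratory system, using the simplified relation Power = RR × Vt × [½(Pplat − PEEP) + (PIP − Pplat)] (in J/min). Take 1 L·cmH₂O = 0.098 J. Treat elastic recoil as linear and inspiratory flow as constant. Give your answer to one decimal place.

12.8

Per-breath work = Vt × [½(Pplat−PEEP) + (PIP−Pplat)] = 0.475 × [0.5×15.0 + 17.5] = 0.475 × 25.0 = 11.875 L·cmH2O.
Power = 11 × 11.875 = 130.63 L·cmH2O/min.
× 0.098 J/(L·cmH2O) → 12.802 J/min.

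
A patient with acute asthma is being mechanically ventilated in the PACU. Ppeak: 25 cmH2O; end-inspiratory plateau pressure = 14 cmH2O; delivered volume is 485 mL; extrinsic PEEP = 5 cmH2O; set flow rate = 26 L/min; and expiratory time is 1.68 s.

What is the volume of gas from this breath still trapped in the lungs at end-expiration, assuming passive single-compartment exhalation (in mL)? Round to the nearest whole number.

Flow: 26 L/min ÷ 60 = 0.4333 L/s.
R = (PIP − Pplat)/V̇ = (25 − 14) / 0.4333 = 11.0/0.4333 = 25.387 cmH2O·s/L.
C = Vt/(Pplat − PEEP) = 485.0 / (14 − 5) = 485.0/9.0 = 53.889 mL/cmH2O.
τ = R × C = 25.387 × 0.05389 L/cmH2O = 1.368 s.
Fraction remaining = e^(−Te/τ) = e^(−1.68/1.368) = 0.2929.
Trapped volume = 485.0 × 0.2929 = 142.06 mL.

142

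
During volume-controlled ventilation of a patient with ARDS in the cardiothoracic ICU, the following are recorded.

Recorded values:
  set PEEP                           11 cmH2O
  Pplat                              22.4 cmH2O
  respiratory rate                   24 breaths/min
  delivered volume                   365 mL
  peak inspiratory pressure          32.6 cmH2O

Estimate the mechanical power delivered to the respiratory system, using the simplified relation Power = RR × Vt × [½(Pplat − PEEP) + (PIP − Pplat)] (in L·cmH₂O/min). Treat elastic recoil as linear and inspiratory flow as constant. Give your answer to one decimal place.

139.3

Per-breath work = Vt × [½(Pplat−PEEP) + (PIP−Pplat)] = 0.365 × [0.5×11.4 + 10.2] = 0.365 × 15.9 = 5.804 L·cmH2O.
Power = 24 × 5.804 = 139.3 L·cmH2O/min.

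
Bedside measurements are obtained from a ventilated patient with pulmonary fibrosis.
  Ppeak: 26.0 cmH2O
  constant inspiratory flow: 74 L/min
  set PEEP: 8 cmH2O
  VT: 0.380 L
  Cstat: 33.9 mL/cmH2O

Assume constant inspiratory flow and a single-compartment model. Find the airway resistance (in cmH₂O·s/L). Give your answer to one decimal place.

Flow: 74 L/min ÷ 60 = 1.2333 L/s.
Equation of motion (constant flow): PIP = Vt/C + R·V̇ + PEEP.
R·V̇ = PIP − Vt/C − PEEP = 26.0 − 380/33.9 − 8 = 26.0 − 11.209 − 8 = 6.791 cmH2O.
R = 6.791 / 1.2333 = 5.506 cmH2O·s/L.

5.5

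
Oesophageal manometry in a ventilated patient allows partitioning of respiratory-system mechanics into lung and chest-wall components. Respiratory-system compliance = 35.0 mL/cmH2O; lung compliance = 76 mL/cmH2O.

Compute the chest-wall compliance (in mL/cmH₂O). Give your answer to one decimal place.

1/Ccw = 1/Crs − 1/CL.
1/Ccw = 1/35.0 − 1/76 = 0.01541.
Ccw = 64.893 mL/cmH2O.

64.9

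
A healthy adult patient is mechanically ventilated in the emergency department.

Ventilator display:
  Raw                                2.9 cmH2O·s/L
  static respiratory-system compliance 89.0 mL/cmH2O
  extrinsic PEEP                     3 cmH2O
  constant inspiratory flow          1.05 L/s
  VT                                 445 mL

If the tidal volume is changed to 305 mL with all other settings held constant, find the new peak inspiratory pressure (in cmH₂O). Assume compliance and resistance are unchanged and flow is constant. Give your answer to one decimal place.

9.5

PIP = Vt/C + R·V̇ + PEEP (constant-flow equation of motion).
Only the elastic term changes: ΔPIP = ΔVt / C = (305 − 445) / 89.0 = -1.573 cmH2O.
Original PIP = 445/89.0 + 2.9×1.05 + 3 = 11.045 cmH2O; new PIP = 11.045 + (-1.573) = 9.472 cmH2O.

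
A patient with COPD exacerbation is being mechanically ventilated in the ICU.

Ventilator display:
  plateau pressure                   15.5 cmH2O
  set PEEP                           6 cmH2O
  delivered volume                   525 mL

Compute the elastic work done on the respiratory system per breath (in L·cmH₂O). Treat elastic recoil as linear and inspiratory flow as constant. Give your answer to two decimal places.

2.49

Elastic work ≈ ½ × (Pplat − PEEP) × Vt = 0.5 × (15.5 − 6) × 0.525 L = 0.5 × 9.5 × 0.525 = 2.494 L·cmH2O.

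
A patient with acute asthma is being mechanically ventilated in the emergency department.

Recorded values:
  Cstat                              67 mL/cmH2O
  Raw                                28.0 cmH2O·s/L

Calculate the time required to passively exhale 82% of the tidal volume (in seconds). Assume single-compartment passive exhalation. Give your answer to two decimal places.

3.22

τ = R × C = 28.0 × 67 mL/cmH2O = 28.0 × 0.067 L/cmH2O = 1.876 s.
Exhaled fraction f = 1 − e^(−t/τ) → t = −τ·ln(1 − f) = −1.876·ln(0.18) = 3.217 s.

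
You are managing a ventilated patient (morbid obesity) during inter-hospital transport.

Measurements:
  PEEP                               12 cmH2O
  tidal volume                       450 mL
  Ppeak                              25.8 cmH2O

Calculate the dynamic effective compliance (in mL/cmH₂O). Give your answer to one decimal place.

Dynamic compliance = Vt / (PIP − PEEP) = 450 / (25.8 − 12) = 450 / 13.8 = 32.609 mL/cmH2O.

32.6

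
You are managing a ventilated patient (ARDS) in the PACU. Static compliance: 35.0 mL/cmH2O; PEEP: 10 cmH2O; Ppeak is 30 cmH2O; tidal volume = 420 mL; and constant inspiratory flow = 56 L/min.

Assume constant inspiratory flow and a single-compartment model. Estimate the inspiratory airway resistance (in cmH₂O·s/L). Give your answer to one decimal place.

Flow: 56 L/min ÷ 60 = 0.9333 L/s.
Equation of motion (constant flow): PIP = Vt/C + R·V̇ + PEEP.
R·V̇ = PIP − Vt/C − PEEP = 30 − 420/35.0 − 10 = 30 − 12.0 − 10 = 8.0 cmH2O.
R = 8.0 / 0.9333 = 8.572 cmH2O·s/L.

8.6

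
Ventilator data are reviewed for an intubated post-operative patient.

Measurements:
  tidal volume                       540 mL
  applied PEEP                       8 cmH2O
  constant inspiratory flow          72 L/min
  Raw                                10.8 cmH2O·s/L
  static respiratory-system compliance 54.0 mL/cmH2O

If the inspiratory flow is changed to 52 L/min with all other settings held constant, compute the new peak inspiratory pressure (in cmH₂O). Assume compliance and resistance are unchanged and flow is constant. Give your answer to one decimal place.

Flow: 72 L/min ÷ 60 = 1.2 L/s.
New flow: 52 L/min ÷ 60 = 0.8667 L/s.
PIP = Vt/C + R·V̇ + PEEP (constant-flow equation of motion).
Only the resistive term changes: ΔPIP = R × ΔV̇ = 10.8 × (0.8667 − 1.2) = 10.8 × -0.3333 = -3.6 cmH2O.
Original PIP = 540/54.0 + 10.8×1.2 + 8 = 30.96 cmH2O; new PIP = 30.96 + (-3.6) = 27.36 cmH2O.

27.4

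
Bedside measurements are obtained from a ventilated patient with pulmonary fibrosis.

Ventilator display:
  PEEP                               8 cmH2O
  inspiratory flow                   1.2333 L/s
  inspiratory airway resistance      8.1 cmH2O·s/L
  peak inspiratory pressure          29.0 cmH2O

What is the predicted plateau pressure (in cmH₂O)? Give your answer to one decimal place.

19.0

Pplat = PIP − Raw × flow = 29.0 − 8.1 × 1.2333 = 29.0 − 9.99 = 19.01 cmH2O.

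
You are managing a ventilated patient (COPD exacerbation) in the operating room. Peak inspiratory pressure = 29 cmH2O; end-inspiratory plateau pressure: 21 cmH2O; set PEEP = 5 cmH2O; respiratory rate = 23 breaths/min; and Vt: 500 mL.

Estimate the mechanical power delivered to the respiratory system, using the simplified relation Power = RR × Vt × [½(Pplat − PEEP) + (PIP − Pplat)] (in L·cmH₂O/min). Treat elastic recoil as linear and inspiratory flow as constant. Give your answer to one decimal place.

Per-breath work = Vt × [½(Pplat−PEEP) + (PIP−Pplat)] = 0.500 × [0.5×16.0 + 8.0] = 0.500 × 16.0 = 8.0 L·cmH2O.
Power = 23 × 8.0 = 184.0 L·cmH2O/min.

184.0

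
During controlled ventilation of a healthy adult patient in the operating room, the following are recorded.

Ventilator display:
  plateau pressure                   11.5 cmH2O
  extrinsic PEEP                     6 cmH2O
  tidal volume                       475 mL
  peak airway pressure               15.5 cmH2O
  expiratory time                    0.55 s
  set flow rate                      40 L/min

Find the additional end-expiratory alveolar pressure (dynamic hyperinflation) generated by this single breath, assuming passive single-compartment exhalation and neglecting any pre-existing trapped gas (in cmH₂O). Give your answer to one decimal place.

1.9

Flow: 40 L/min ÷ 60 = 0.6667 L/s.
R = (PIP − Pplat)/V̇ = (15.5 − 11.5) / 0.6667 = 4.0/0.6667 = 6.0 cmH2O·s/L.
C = Vt/(Pplat − PEEP) = 475.0 / (11.5 − 6) = 475.0/5.5 = 86.364 mL/cmH2O.
τ = R × C = 6.0 × 0.08636 L/cmH2O = 0.5182 s.
Fraction remaining = e^(−Te/τ) = e^(−0.55/0.5182) = 0.346; trapped volume = 475.0 × 0.346 = 164.35 mL.
Additional alveolar pressure from trapping ≈ V_trapped / C = 164.35 / 86.364 = 1.903 cmH2O.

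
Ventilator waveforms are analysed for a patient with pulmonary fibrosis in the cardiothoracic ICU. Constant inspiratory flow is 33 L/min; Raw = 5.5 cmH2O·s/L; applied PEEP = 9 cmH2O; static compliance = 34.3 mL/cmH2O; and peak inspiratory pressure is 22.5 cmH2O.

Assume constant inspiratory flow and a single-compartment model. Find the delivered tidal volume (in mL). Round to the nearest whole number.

Flow: 33 L/min ÷ 60 = 0.55 L/s.
Equation of motion (constant flow): PIP = Vt/C + R·V̇ + PEEP.
Vt/C = PIP − R·V̇ − PEEP = 22.5 − 3.025 − 9 = 10.475 cmH2O.
Vt = C × 10.475 = 34.3 × 10.475 = 359.29 mL.

359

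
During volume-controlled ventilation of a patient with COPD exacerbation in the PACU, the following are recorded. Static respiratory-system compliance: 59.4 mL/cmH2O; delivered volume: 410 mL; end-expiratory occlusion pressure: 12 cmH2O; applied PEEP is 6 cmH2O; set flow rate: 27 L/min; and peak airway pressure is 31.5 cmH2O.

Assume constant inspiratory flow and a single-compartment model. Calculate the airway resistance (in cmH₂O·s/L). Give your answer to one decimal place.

28.0

Flow: 27 L/min ÷ 60 = 0.45 L/s.
Total PEEP = 12 cmH2O (set 6 + intrinsic 6); this is the baseline alveolar pressure.
Equation of motion (constant flow): PIP = Vt/C + R·V̇ + PEEP.
R·V̇ = PIP − Vt/C − PEEP = 31.5 − 410/59.4 − 12 = 31.5 − 6.902 − 12 = 12.598 cmH2O.
R = 12.598 / 0.45 = 27.996 cmH2O·s/L.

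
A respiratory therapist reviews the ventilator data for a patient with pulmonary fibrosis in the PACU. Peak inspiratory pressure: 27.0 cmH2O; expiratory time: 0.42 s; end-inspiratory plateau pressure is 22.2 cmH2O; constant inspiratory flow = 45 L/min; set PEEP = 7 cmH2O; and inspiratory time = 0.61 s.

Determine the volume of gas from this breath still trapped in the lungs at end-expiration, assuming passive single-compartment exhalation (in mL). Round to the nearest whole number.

52

Flow: 45 L/min ÷ 60 = 0.75 L/s.
Vt = flow × Ti = 0.75 L/s × 0.61 s × 1000 mL/L = 457.5 mL.
R = (PIP − Pplat)/V̇ = (27.0 − 22.2) / 0.75 = 4.8/0.75 = 6.4 cmH2O·s/L.
C = Vt/(Pplat − PEEP) = 457.5 / (22.2 − 7) = 457.5/15.2 = 30.099 mL/cmH2O.
τ = R × C = 6.4 × 0.0301 L/cmH2O = 0.1926 s.
Fraction remaining = e^(−Te/τ) = e^(−0.42/0.1926) = 0.113.
Trapped volume = 457.5 × 0.113 = 51.698 mL.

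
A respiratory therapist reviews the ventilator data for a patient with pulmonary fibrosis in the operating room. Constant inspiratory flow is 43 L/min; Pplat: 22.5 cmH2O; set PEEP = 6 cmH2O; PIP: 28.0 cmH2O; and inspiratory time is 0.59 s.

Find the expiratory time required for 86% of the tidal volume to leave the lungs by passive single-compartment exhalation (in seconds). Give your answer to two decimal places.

Flow: 43 L/min ÷ 60 = 0.7167 L/s.
Vt = flow × Ti = 0.7167 L/s × 0.59 s × 1000 mL/L = 422.85 mL.
R = (PIP − Pplat)/V̇ = (28.0 − 22.5) / 0.7167 = 5.5/0.7167 = 7.674 cmH2O·s/L.
C = Vt/(Pplat − PEEP) = 422.85 / (22.5 − 6) = 422.85/16.5 = 25.627 mL/cmH2O.
τ = R × C = 7.674 × 0.02563 L/cmH2O = 0.1967 s.
t = −τ·ln(1 − 0.86) = −0.1967·ln(0.14) = 0.3867 s.

0.39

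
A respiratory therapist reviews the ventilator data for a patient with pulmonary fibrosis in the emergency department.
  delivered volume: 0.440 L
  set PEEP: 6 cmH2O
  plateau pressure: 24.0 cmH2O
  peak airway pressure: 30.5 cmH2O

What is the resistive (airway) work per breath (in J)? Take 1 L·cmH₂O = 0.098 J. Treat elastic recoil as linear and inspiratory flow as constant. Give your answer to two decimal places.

0.28

With constant inspiratory flow the resistive pressure is constant at PIP − Pplat = 30.5 − 24.0 = 6.5 cmH2O, so resistive work = 6.5 × 0.440 = 2.86 L·cmH2O.
× 0.098 J/(L·cmH2O) → 0.2803 J.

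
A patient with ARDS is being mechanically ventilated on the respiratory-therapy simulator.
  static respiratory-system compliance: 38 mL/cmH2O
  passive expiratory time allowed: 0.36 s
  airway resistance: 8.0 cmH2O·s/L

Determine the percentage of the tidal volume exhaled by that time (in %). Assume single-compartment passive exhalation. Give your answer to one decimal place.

69.4

τ = R × C = 8.0 × 38 mL/cmH2O = 8.0 × 0.038 L/cmH2O = 0.304 s.
Passive exhalation: V(t)/V₀ = e^(−t/τ) = e^(−0.36/0.304) = 0.306.
Fraction exhaled = 1 − 0.306 = 0.694 → 69.4%.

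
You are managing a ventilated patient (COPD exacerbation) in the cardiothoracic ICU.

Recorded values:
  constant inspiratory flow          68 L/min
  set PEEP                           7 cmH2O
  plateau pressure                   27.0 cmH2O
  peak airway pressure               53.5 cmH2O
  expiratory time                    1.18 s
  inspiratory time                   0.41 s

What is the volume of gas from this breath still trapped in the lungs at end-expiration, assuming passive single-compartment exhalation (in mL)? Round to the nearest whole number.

Flow: 68 L/min ÷ 60 = 1.1333 L/s.
Vt = flow × Ti = 1.1333 L/s × 0.41 s × 1000 mL/L = 464.65 mL.
R = (PIP − Pplat)/V̇ = (53.5 − 27.0) / 1.1333 = 26.5/1.1333 = 23.383 cmH2O·s/L.
C = Vt/(Pplat − PEEP) = 464.65 / (27.0 − 7) = 464.65/20.0 = 23.233 mL/cmH2O.
τ = R × C = 23.383 × 0.02323 L/cmH2O = 0.5432 s.
Fraction remaining = e^(−Te/τ) = e^(−1.18/0.5432) = 0.1139.
Trapped volume = 464.65 × 0.1139 = 52.924 mL.

53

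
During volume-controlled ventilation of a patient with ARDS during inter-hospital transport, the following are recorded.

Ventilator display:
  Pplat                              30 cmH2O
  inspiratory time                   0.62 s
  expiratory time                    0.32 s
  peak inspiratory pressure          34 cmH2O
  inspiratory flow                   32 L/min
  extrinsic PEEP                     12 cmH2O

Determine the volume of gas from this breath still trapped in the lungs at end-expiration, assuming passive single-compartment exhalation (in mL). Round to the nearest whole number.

Flow: 32 L/min ÷ 60 = 0.5333 L/s.
Vt = flow × Ti = 0.5333 L/s × 0.62 s × 1000 mL/L = 330.65 mL.
R = (PIP − Pplat)/V̇ = (34 − 30) / 0.5333 = 4.0/0.5333 = 7.5 cmH2O·s/L.
C = Vt/(Pplat − PEEP) = 330.65 / (30 − 12) = 330.65/18.0 = 18.369 mL/cmH2O.
τ = R × C = 7.5 × 0.01837 L/cmH2O = 0.1378 s.
Fraction remaining = e^(−Te/τ) = e^(−0.32/0.1378) = 0.09806.
Trapped volume = 330.65 × 0.09806 = 32.424 mL.

32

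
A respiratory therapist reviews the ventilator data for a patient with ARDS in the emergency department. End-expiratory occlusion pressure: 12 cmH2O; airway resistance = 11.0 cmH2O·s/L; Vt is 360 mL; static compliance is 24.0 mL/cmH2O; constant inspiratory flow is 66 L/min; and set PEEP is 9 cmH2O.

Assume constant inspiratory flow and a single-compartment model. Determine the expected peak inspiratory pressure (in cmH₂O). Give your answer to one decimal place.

Flow: 66 L/min ÷ 60 = 1.1 L/s.
Total PEEP = 12 cmH2O (set 9 + intrinsic 3); this is the baseline alveolar pressure.
Equation of motion (constant flow): PIP = Vt/C + R·V̇ + PEEP.
PIP = 360/24.0 + 11.0×1.1 + 12 = 15.0 + 12.1 + 12 = 39.1 cmH2O.

39.1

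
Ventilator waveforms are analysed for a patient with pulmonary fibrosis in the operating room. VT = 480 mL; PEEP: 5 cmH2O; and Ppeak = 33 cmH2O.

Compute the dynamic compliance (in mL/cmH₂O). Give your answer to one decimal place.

Dynamic compliance = Vt / (PIP − PEEP) = 480 / (33 − 5) = 480 / 28.0 = 17.143 mL/cmH2O.

17.1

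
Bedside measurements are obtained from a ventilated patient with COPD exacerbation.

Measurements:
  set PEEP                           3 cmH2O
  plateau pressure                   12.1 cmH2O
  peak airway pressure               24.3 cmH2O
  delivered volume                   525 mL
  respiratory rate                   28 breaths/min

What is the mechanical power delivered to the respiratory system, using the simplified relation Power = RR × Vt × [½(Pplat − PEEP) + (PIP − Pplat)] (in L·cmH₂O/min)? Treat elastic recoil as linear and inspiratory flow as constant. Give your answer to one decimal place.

246.2

Per-breath work = Vt × [½(Pplat−PEEP) + (PIP−Pplat)] = 0.525 × [0.5×9.1 + 12.2] = 0.525 × 16.75 = 8.794 L·cmH2O.
Power = 28 × 8.794 = 246.23 L·cmH2O/min.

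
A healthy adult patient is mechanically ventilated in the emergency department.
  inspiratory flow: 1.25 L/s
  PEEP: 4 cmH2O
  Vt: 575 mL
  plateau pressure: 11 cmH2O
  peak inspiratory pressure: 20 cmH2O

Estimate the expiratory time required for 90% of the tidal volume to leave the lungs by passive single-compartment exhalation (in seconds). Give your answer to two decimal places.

R = (PIP − Pplat)/V̇ = (20 − 11) / 1.25 = 9.0/1.25 = 7.2 cmH2O·s/L.
C = Vt/(Pplat − PEEP) = 575.0 / (11 − 4) = 575.0/7.0 = 82.143 mL/cmH2O.
τ = R × C = 7.2 × 0.08214 L/cmH2O = 0.5914 s.
t = −τ·ln(1 − 0.90) = −0.5914·ln(0.1) = 1.362 s.

1.36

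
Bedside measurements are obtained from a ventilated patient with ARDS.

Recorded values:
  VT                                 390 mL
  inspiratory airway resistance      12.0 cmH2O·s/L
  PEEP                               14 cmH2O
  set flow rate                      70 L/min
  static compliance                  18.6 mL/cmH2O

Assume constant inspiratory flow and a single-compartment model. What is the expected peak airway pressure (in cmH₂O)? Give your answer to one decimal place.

Flow: 70 L/min ÷ 60 = 1.1667 L/s.
Equation of motion (constant flow): PIP = Vt/C + R·V̇ + PEEP.
PIP = 390/18.6 + 12.0×1.1667 + 14 = 20.968 + 14.0 + 14 = 48.968 cmH2O.

49.0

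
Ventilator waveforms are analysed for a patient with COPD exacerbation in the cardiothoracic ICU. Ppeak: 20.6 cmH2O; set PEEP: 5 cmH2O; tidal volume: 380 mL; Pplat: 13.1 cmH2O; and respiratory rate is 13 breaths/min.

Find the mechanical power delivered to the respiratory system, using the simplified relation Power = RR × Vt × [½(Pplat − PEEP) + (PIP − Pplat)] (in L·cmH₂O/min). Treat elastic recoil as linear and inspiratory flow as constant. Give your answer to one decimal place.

57.1

Per-breath work = Vt × [½(Pplat−PEEP) + (PIP−Pplat)] = 0.380 × [0.5×8.1 + 7.5] = 0.380 × 11.55 = 4.389 L·cmH2O.
Power = 13 × 4.389 = 57.057 L·cmH2O/min.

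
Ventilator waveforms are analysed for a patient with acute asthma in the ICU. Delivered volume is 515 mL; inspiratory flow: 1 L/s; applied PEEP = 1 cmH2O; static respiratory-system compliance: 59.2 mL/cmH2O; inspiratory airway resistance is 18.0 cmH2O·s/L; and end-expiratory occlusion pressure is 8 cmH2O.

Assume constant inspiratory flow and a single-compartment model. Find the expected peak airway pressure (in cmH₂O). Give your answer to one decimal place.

34.7

Total PEEP = 8 cmH2O (set 1 + intrinsic 7); this is the baseline alveolar pressure.
Equation of motion (constant flow): PIP = Vt/C + R·V̇ + PEEP.
PIP = 515/59.2 + 18.0×1 + 8 = 8.699 + 18.0 + 8 = 34.699 cmH2O.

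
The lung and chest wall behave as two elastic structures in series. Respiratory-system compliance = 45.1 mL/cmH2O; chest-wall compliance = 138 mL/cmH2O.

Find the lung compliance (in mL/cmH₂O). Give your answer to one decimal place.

1/CL = 1/Crs − 1/Ccw.
1/CL = 1/45.1 − 1/138 = 0.01493.
CL = 66.979 mL/cmH2O.

67.0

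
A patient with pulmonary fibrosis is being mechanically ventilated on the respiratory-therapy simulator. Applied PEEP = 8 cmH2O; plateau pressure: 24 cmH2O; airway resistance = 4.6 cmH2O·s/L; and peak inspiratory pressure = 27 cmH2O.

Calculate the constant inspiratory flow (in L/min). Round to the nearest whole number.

flow = (PIP − Pplat) / Raw = (27 − 24) / 4.6 = 0.6522 L/s × 60 = 39.132 L/min.

39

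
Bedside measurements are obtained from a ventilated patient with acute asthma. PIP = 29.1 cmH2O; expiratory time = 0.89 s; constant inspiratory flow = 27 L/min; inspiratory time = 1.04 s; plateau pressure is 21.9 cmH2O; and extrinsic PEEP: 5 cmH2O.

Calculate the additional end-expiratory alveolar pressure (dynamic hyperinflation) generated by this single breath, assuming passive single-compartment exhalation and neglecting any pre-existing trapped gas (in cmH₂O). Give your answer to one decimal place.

Flow: 27 L/min ÷ 60 = 0.45 L/s.
Vt = flow × Ti = 0.45 L/s × 1.04 s × 1000 mL/L = 468.0 mL.
R = (PIP − Pplat)/V̇ = (29.1 − 21.9) / 0.45 = 7.2/0.45 = 16.0 cmH2O·s/L.
C = Vt/(Pplat − PEEP) = 468.0 / (21.9 − 5) = 468.0/16.9 = 27.692 mL/cmH2O.
τ = R × C = 16.0 × 0.02769 L/cmH2O = 0.443 s.
Fraction remaining = e^(−Te/τ) = e^(−0.89/0.443) = 0.1341; trapped volume = 468.0 × 0.1341 = 62.759 mL.
Additional alveolar pressure from trapping ≈ V_trapped / C = 62.759 / 27.692 = 2.266 cmH2O.

2.3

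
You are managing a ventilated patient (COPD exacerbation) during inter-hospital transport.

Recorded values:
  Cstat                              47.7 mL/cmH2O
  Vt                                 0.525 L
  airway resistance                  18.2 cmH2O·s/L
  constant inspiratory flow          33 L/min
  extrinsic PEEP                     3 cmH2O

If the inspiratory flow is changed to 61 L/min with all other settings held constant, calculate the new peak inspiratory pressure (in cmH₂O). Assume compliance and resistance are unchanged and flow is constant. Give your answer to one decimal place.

32.5

Flow: 33 L/min ÷ 60 = 0.55 L/s.
New flow: 61 L/min ÷ 60 = 1.0167 L/s.
PIP = Vt/C + R·V̇ + PEEP (constant-flow equation of motion).
Only the resistive term changes: ΔPIP = R × ΔV̇ = 18.2 × (1.0167 − 0.55) = 18.2 × 0.4667 = 8.494 cmH2O.
Original PIP = 525/47.7 + 18.2×0.55 + 3 = 24.016 cmH2O; new PIP = 24.016 + (8.494) = 32.51 cmH2O.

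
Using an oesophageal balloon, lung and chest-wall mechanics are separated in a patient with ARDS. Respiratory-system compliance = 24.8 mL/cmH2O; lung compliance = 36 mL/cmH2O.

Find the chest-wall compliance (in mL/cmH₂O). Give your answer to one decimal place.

79.7

1/Ccw = 1/Crs − 1/CL.
1/Ccw = 1/24.8 − 1/36 = 0.01254.
Ccw = 79.745 mL/cmH2O.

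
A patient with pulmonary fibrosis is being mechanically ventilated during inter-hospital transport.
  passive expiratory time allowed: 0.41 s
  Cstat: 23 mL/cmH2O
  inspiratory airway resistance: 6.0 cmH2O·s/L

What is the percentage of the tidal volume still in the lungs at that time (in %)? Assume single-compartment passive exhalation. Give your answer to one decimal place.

5.1

τ = R × C = 6.0 × 23 mL/cmH2O = 6.0 × 0.023 L/cmH2O = 0.138 s.
Passive exhalation: V(t)/V₀ = e^(−t/τ) = e^(−0.41/0.138) = 0.05125.
Fraction remaining = 0.05125 → 5.125%.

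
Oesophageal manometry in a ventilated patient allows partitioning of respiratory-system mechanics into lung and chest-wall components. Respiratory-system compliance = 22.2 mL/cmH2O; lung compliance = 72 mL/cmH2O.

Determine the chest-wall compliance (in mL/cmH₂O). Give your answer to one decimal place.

1/Ccw = 1/Crs − 1/CL.
1/Ccw = 1/22.2 − 1/72 = 0.03116.
Ccw = 32.092 mL/cmH2O.

32.1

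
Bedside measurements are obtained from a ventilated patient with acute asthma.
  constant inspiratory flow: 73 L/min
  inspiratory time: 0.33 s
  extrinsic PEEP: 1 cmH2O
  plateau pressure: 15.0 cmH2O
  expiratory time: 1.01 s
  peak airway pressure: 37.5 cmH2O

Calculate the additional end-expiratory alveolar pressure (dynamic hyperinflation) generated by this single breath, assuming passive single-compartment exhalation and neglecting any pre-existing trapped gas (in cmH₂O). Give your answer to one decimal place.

2.1

Flow: 73 L/min ÷ 60 = 1.2167 L/s.
Vt = flow × Ti = 1.2167 L/s × 0.33 s × 1000 mL/L = 401.51 mL.
R = (PIP − Pplat)/V̇ = (37.5 − 15.0) / 1.2167 = 22.5/1.2167 = 18.493 cmH2O·s/L.
C = Vt/(Pplat − PEEP) = 401.51 / (15.0 − 1) = 401.51/14.0 = 28.679 mL/cmH2O.
τ = R × C = 18.493 × 0.02868 L/cmH2O = 0.5304 s.
Fraction remaining = e^(−Te/τ) = e^(−1.01/0.5304) = 0.1489; trapped volume = 401.51 × 0.1489 = 59.785 mL.
Additional alveolar pressure from trapping ≈ V_trapped / C = 59.785 / 28.679 = 2.085 cmH2O.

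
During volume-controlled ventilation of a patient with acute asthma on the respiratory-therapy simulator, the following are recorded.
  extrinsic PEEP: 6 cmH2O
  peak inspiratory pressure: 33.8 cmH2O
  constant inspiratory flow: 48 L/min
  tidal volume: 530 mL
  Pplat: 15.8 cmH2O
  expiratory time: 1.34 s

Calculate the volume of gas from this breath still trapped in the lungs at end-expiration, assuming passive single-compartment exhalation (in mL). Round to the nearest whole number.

Flow: 48 L/min ÷ 60 = 0.8 L/s.
R = (PIP − Pplat)/V̇ = (33.8 − 15.8) / 0.8 = 18.0/0.8 = 22.5 cmH2O·s/L.
C = Vt/(Pplat − PEEP) = 530.0 / (15.8 − 6) = 530.0/9.8 = 54.082 mL/cmH2O.
τ = R × C = 22.5 × 0.05408 L/cmH2O = 1.217 s.
Fraction remaining = e^(−Te/τ) = e^(−1.34/1.217) = 0.3325.
Trapped volume = 530.0 × 0.3325 = 176.23 mL.

176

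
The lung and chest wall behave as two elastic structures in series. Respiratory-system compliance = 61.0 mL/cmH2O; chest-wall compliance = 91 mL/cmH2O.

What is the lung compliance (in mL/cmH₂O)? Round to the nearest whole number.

1/CL = 1/Crs − 1/Ccw.
1/CL = 1/61.0 − 1/91 = 0.005404.
CL = 185.05 mL/cmH2O.

185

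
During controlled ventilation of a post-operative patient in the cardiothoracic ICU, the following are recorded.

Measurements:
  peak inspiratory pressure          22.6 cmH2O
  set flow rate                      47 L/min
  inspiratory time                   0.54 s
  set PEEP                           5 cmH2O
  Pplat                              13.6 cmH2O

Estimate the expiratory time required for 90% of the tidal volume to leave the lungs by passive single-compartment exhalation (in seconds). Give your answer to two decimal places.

Flow: 47 L/min ÷ 60 = 0.7833 L/s.
Vt = flow × Ti = 0.7833 L/s × 0.54 s × 1000 mL/L = 422.98 mL.
R = (PIP − Pplat)/V̇ = (22.6 − 13.6) / 0.7833 = 9.0/0.7833 = 11.49 cmH2O·s/L.
C = Vt/(Pplat − PEEP) = 422.98 / (13.6 − 5) = 422.98/8.6 = 49.184 mL/cmH2O.
τ = R × C = 11.49 × 0.04918 L/cmH2O = 0.5651 s.
t = −τ·ln(1 − 0.90) = −0.5651·ln(0.1) = 1.301 s.

1.30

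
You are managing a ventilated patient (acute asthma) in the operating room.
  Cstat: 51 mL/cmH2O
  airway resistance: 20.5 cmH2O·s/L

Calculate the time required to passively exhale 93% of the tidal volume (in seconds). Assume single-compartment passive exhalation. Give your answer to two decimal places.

2.78

τ = R × C = 20.5 × 51 mL/cmH2O = 20.5 × 0.051 L/cmH2O = 1.046 s.
Exhaled fraction f = 1 − e^(−t/τ) → t = −τ·ln(1 − f) = −1.046·ln(0.07) = 2.782 s.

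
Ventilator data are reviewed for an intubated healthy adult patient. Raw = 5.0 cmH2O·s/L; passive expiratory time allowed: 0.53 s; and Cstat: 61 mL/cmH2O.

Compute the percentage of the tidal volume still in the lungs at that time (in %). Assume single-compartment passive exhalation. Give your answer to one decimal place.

τ = R × C = 5.0 × 61 mL/cmH2O = 5.0 × 0.061 L/cmH2O = 0.305 s.
Passive exhalation: V(t)/V₀ = e^(−t/τ) = e^(−0.53/0.305) = 0.1759.
Fraction remaining = 0.1759 → 17.59%.

17.6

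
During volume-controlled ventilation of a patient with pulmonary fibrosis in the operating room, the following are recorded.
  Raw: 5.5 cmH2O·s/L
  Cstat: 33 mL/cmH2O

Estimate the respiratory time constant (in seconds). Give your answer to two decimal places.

τ = R × C = 5.5 × 33 mL/cmH2O = 5.5 × 0.033 L/cmH2O = 0.1815 s.

0.18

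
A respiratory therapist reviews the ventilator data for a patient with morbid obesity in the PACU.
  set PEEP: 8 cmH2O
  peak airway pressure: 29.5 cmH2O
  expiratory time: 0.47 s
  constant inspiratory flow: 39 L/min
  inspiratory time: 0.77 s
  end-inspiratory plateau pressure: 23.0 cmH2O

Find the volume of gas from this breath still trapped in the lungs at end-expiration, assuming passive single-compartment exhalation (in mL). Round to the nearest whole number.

122

Flow: 39 L/min ÷ 60 = 0.65 L/s.
Vt = flow × Ti = 0.65 L/s × 0.77 s × 1000 mL/L = 500.5 mL.
R = (PIP − Pplat)/V̇ = (29.5 − 23.0) / 0.65 = 6.5/0.65 = 10.0 cmH2O·s/L.
C = Vt/(Pplat − PEEP) = 500.5 / (23.0 − 8) = 500.5/15.0 = 33.367 mL/cmH2O.
τ = R × C = 10.0 × 0.03337 L/cmH2O = 0.3337 s.
Fraction remaining = e^(−Te/τ) = e^(−0.47/0.3337) = 0.2445.
Trapped volume = 500.5 × 0.2445 = 122.37 mL.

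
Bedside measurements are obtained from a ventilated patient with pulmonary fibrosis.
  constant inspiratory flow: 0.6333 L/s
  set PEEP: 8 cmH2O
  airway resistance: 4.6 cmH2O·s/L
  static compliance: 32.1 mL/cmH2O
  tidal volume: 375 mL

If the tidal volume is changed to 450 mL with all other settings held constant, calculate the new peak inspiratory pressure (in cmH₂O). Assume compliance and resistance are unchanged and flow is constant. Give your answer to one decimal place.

24.9

PIP = Vt/C + R·V̇ + PEEP (constant-flow equation of motion).
Only the elastic term changes: ΔPIP = ΔVt / C = (450 − 375) / 32.1 = 2.336 cmH2O.
Original PIP = 375/32.1 + 4.6×0.6333 + 8 = 22.595 cmH2O; new PIP = 22.595 + (2.336) = 24.931 cmH2O.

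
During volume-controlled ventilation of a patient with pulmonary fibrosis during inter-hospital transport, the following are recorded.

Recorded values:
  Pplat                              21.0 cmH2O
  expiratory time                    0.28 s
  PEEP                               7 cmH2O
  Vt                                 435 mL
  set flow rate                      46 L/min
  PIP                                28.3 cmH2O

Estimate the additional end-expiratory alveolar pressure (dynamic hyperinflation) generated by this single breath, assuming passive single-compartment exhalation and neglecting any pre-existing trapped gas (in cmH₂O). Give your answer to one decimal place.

5.4

Flow: 46 L/min ÷ 60 = 0.7667 L/s.
R = (PIP − Pplat)/V̇ = (28.3 − 21.0) / 0.7667 = 7.3/0.7667 = 9.521 cmH2O·s/L.
C = Vt/(Pplat − PEEP) = 435.0 / (21.0 − 7) = 435.0/14.0 = 31.071 mL/cmH2O.
τ = R × C = 9.521 × 0.03107 L/cmH2O = 0.2958 s.
Fraction remaining = e^(−Te/τ) = e^(−0.28/0.2958) = 0.3881; trapped volume = 435.0 × 0.3881 = 168.82 mL.
Additional alveolar pressure from trapping ≈ V_trapped / C = 168.82 / 31.071 = 5.433 cmH2O.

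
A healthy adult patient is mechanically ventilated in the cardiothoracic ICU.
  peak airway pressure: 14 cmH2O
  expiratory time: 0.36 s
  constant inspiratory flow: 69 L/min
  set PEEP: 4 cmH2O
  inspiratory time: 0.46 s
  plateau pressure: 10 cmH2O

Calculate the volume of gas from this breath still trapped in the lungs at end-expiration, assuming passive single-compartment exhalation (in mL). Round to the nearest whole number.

164

Flow: 69 L/min ÷ 60 = 1.15 L/s.
Vt = flow × Ti = 1.15 L/s × 0.46 s × 1000 mL/L = 529.0 mL.
R = (PIP − Pplat)/V̇ = (14 − 10) / 1.15 = 4.0/1.15 = 3.478 cmH2O·s/L.
C = Vt/(Pplat − PEEP) = 529.0 / (10 − 4) = 529.0/6.0 = 88.167 mL/cmH2O.
τ = R × C = 3.478 × 0.08817 L/cmH2O = 0.3067 s.
Fraction remaining = e^(−Te/τ) = e^(−0.36/0.3067) = 0.3092.
Trapped volume = 529.0 × 0.3092 = 163.57 mL.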